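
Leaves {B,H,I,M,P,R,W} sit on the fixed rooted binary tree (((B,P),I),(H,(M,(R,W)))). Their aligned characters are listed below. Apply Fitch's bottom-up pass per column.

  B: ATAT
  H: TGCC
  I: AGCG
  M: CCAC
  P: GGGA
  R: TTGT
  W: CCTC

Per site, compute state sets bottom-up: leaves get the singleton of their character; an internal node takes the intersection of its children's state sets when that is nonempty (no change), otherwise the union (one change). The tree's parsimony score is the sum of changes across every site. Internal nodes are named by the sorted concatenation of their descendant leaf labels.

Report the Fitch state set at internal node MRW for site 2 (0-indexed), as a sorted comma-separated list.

BP@0: {A} ∪ {G} = {A,G} (union, +1)
BIP@0: {A,G} ∩ {A} = {A} (intersection, +0)
RW@0: {T} ∪ {C} = {C,T} (union, +1)
MRW@0: {C} ∩ {C,T} = {C} (intersection, +0)
HMRW@0: {T} ∪ {C} = {C,T} (union, +1)
BHIMPRW@0: {A} ∪ {C,T} = {A,C,T} (union, +1)
BP@1: {T} ∪ {G} = {G,T} (union, +1)
BIP@1: {G,T} ∩ {G} = {G} (intersection, +0)
RW@1: {T} ∪ {C} = {C,T} (union, +1)
MRW@1: {C} ∩ {C,T} = {C} (intersection, +0)
HMRW@1: {G} ∪ {C} = {C,G} (union, +1)
BHIMPRW@1: {G} ∩ {C,G} = {G} (intersection, +0)
BP@2: {A} ∪ {G} = {A,G} (union, +1)
BIP@2: {A,G} ∪ {C} = {A,C,G} (union, +1)
RW@2: {G} ∪ {T} = {G,T} (union, +1)
MRW@2: {A} ∪ {G,T} = {A,G,T} (union, +1)
HMRW@2: {C} ∪ {A,G,T} = {A,C,G,T} (union, +1)
BHIMPRW@2: {A,C,G} ∩ {A,C,G,T} = {A,C,G} (intersection, +0)
BP@3: {T} ∪ {A} = {A,T} (union, +1)
BIP@3: {A,T} ∪ {G} = {A,G,T} (union, +1)
RW@3: {T} ∪ {C} = {C,T} (union, +1)
MRW@3: {C} ∩ {C,T} = {C} (intersection, +0)
HMRW@3: {C} ∩ {C} = {C} (intersection, +0)
BHIMPRW@3: {A,G,T} ∪ {C} = {A,C,G,T} (union, +1)
per-site changes: [4, 3, 5, 4]; total = 16

A,G,T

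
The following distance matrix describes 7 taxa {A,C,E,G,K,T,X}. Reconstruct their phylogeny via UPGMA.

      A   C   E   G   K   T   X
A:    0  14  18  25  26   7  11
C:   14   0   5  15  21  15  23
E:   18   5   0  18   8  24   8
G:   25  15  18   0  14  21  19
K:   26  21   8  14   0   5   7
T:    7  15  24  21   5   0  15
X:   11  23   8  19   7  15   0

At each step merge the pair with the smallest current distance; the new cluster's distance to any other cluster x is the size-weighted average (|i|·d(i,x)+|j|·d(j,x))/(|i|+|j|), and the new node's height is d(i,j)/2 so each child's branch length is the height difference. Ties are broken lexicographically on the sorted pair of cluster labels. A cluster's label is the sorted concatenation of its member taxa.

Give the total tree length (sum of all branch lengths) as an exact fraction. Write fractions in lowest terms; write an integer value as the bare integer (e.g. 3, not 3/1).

2123/48

1. join C+E (d=5) ⇒ CE; edges |C|=5/2, |E|=5/2
  updated: d(A,CE)=16, d(CE,G)=33/2, d(CE,K)=29/2, d(CE,T)=39/2, d(CE,X)=31/2
2. join K+T (d=5) ⇒ KT; edges |K|=5/2, |T|=5/2
  updated: d(A,KT)=33/2, d(CE,KT)=17, d(G,KT)=35/2, d(KT,X)=11
3. join A+X (d=11) ⇒ AX; edges |A|=11/2, |X|=11/2
  updated: d(AX,CE)=63/4, d(AX,G)=22, d(AX,KT)=55/4
4. join AX+KT (d=55/4) ⇒ AKTX; edges |AX|=11/8, |KT|=35/8
  updated: d(AKTX,CE)=131/8, d(AKTX,G)=79/4
5. join AKTX+CE (d=131/8) ⇒ ACEKTX; edges |AKTX|=21/16, |CE|=91/16
  updated: d(ACEKTX,G)=56/3
6. join ACEKTX+G (d=56/3) ⇒ ACEGKTX; edges |ACEKTX|=55/48, |G|=28/3
final tree: ((((A:11/2,X:11/2):11/8,(K:5/2,T:5/2):35/8):21/16,(C:5/2,E:5/2):91/16):55/48,G:28/3)
total length: 2123/48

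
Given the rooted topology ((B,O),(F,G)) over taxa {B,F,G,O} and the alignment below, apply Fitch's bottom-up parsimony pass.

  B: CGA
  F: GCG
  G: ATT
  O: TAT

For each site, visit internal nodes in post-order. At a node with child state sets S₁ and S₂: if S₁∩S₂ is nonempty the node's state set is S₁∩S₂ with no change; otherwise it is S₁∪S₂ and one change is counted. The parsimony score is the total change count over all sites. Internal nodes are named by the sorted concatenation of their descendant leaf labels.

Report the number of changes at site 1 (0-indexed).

3

[col 0] BO: children B:{C}, O:{T} ∪→ {C,T}; cost 1
[col 0] FG: children F:{G}, G:{A} ∪→ {A,G}; cost 1
[col 0] BFGO: children BO:{C,T}, FG:{A,G} ∪→ {A,C,G,T}; cost 1
[col 1] BO: children B:{G}, O:{A} ∪→ {A,G}; cost 1
[col 1] FG: children F:{C}, G:{T} ∪→ {C,T}; cost 1
[col 1] BFGO: children BO:{A,G}, FG:{C,T} ∪→ {A,C,G,T}; cost 1
[col 2] BO: children B:{A}, O:{T} ∪→ {A,T}; cost 1
[col 2] FG: children F:{G}, G:{T} ∪→ {G,T}; cost 1
[col 2] BFGO: children BO:{A,T}, FG:{G,T} ∩→ {T}; cost 0
per-site changes: [3, 3, 2]; total = 8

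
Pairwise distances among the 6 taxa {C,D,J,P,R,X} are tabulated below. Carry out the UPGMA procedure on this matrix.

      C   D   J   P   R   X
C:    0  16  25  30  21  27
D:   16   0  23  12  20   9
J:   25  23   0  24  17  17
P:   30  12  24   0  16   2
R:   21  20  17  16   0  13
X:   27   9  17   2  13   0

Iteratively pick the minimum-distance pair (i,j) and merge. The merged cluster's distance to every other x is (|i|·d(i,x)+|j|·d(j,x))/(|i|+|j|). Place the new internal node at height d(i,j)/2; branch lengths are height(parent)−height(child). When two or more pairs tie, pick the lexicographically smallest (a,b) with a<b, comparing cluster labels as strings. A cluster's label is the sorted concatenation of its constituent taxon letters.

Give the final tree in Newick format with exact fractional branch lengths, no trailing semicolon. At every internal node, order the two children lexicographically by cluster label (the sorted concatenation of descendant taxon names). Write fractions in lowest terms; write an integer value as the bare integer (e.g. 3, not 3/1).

(C:119/10,(((D:21/4,(P:1,X:1):17/4):35/12,R:49/6):47/24,J:81/8):71/40)

iteration 1: select P,X (d=2); attach at lengths (1, 1); label the merged cluster PX
  updated: d(C,PX)=57/2, d(D,PX)=21/2, d(J,PX)=41/2, d(PX,R)=29/2
iteration 2: select D,PX (d=21/2); attach at lengths (21/4, 17/4); label the merged cluster DPX
  updated: d(C,DPX)=73/3, d(DPX,J)=64/3, d(DPX,R)=49/3
iteration 3: select DPX,R (d=49/3); attach at lengths (35/12, 49/6); label the merged cluster DPRX
  updated: d(C,DPRX)=47/2, d(DPRX,J)=81/4
iteration 4: select DPRX,J (d=81/4); attach at lengths (47/24, 81/8); label the merged cluster DJPRX
  updated: d(C,DJPRX)=119/5
iteration 5: select C,DJPRX (d=119/5); attach at lengths (119/10, 71/40); label the merged cluster CDJPRX
final tree: (C:119/10,(((D:21/4,(P:1,X:1):17/4):35/12,R:49/6):47/24,J:81/8):71/40)
total length: 5801/120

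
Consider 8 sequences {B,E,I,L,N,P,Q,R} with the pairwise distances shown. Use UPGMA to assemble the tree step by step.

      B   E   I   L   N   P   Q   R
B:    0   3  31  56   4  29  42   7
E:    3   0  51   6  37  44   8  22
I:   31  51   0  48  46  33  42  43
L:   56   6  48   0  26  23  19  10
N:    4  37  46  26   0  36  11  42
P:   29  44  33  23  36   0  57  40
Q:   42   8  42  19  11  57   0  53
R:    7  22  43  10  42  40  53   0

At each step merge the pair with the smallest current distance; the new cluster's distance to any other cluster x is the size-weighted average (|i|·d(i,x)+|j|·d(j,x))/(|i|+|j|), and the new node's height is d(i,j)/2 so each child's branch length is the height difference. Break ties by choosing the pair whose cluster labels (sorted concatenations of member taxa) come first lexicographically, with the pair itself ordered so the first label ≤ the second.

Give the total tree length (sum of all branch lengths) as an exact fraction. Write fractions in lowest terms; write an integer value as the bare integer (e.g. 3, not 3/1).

4567/48

1. join B+E (d=3) ⇒ BE; edges |B|=3/2, |E|=3/2
  updated: d(BE,I)=41, d(BE,L)=31, d(BE,N)=41/2, d(BE,P)=73/2, d(BE,Q)=25, d(BE,R)=29/2
2. join L+R (d=10) ⇒ LR; edges |L|=5, |R|=5
  updated: d(BE,LR)=91/4, d(I,LR)=91/2, d(LR,N)=34, d(LR,P)=63/2, d(LR,Q)=36
3. join N+Q (d=11) ⇒ NQ; edges |N|=11/2, |Q|=11/2
  updated: d(BE,NQ)=91/4, d(I,NQ)=44, d(LR,NQ)=35, d(NQ,P)=93/2
4. join BE+LR (d=91/4) ⇒ BELR; edges |BE|=79/8, |LR|=51/8
  updated: d(BELR,I)=173/4, d(BELR,NQ)=231/8, d(BELR,P)=34
5. join BELR+NQ (d=231/8) ⇒ BELNQR; edges |BELR|=49/16, |NQ|=143/16
  updated: d(BELNQR,I)=87/2, d(BELNQR,P)=229/6
6. join I+P (d=33) ⇒ IP; edges |I|=33/2, |P|=33/2
  updated: d(BELNQR,IP)=245/6
7. join BELNQR+IP (d=245/6) ⇒ BEILNPQR; edges |BELNQR|=287/48, |IP|=47/12
final tree: ((((B:3/2,E:3/2):79/8,(L:5,R:5):51/8):49/16,(N:11/2,Q:11/2):143/16):287/48,(I:33/2,P:33/2):47/12)
total length: 4567/48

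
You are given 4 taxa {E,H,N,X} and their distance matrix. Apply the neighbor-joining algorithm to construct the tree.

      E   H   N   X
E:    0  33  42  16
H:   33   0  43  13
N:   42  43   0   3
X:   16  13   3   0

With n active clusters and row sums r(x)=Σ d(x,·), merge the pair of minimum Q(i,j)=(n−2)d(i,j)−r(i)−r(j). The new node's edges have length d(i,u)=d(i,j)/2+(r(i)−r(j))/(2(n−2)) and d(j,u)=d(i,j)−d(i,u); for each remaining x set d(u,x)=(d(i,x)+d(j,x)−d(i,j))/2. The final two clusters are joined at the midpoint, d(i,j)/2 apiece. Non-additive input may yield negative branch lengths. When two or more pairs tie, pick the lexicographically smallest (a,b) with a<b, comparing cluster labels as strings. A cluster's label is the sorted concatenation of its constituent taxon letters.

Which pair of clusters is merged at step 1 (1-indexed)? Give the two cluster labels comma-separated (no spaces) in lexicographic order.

1. join E+H (d=33, Q=-114) ⇒ EH; edges |E|=17, |H|=16
  updated: d(EH,N)=26, d(EH,X)=-2
2. join EH+N (d=26, Q=-27) ⇒ EHN; edges |EH|=21/2, |N|=31/2
  updated: d(EHN,X)=-25/2
3. join EHN+X (d=-25/2) ⇒ EHNX; edges |EHN|=-25/4, |X|=-25/4
final tree: (((E:17,H:16):21/2,N:31/2):-25/4,X:-25/4)
total length: 93/2

E,H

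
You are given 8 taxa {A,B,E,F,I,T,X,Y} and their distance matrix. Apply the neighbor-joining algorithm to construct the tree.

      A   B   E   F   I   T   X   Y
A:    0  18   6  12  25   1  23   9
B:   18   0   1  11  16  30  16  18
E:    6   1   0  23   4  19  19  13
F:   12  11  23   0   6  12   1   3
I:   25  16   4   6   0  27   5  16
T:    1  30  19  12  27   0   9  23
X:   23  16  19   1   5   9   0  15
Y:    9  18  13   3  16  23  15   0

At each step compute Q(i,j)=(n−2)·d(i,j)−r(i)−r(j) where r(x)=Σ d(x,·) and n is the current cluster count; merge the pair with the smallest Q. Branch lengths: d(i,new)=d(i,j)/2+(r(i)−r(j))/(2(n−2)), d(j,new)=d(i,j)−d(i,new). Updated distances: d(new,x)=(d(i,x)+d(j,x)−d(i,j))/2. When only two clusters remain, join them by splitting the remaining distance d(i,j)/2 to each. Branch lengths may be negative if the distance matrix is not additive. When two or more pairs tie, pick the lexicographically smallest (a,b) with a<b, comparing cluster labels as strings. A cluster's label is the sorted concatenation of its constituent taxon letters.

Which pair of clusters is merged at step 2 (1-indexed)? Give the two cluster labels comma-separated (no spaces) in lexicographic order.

iteration 1: select A,T (d=1, Q=-209); attach at lengths (-7/4, 11/4); label the merged cluster AT
  updated: d(AT,B)=47/2, d(AT,E)=12, d(AT,F)=23/2, d(AT,I)=51/2, d(AT,X)=31/2, d(AT,Y)=31/2
iteration 2: select B,E (d=1, Q=-305/2); attach at lengths (37/20, -17/20); label the merged cluster BE
  updated: d(AT,BE)=69/4, d(BE,F)=33/2, d(BE,I)=19/2, d(BE,X)=17, d(BE,Y)=15
iteration 3: select BE,I (d=19/2, Q=-397/4); attach at lengths (205/32, 99/32); label the merged cluster BEI
  updated: d(AT,BEI)=133/8, d(BEI,F)=13/2, d(BEI,X)=25/4, d(BEI,Y)=43/4
iteration 4: select BEI,X (d=25/4, Q=-473/8); attach at lengths (169/48, 131/48); label the merged cluster BEIX
  updated: d(AT,BEIX)=207/16, d(BEIX,F)=5/8, d(BEIX,Y)=39/4
iteration 5: select AT,BEIX (d=207/16, Q=-299/8); attach at lengths (85/8, 37/16); label the merged cluster ABEITX
  updated: d(ABEITX,F)=-13/32, d(ABEITX,Y)=197/32
iteration 6: select ABEITX,F (d=-13/32, Q=-35/4); attach at lengths (11/8, -57/32); label the merged cluster ABEFITX
  updated: d(ABEFITX,Y)=153/32
iteration 7: select ABEFITX,Y (d=153/32); attach at lengths (153/64, 153/64); label the merged cluster ABEFITXY
final tree: ((((A:-7/4,T:11/4):85/8,(((B:37/20,E:-17/20):205/32,I:99/32):169/48,X:131/48):37/16):11/8,F:-57/32):153/64,Y:153/64)
total length: 561/16

B,E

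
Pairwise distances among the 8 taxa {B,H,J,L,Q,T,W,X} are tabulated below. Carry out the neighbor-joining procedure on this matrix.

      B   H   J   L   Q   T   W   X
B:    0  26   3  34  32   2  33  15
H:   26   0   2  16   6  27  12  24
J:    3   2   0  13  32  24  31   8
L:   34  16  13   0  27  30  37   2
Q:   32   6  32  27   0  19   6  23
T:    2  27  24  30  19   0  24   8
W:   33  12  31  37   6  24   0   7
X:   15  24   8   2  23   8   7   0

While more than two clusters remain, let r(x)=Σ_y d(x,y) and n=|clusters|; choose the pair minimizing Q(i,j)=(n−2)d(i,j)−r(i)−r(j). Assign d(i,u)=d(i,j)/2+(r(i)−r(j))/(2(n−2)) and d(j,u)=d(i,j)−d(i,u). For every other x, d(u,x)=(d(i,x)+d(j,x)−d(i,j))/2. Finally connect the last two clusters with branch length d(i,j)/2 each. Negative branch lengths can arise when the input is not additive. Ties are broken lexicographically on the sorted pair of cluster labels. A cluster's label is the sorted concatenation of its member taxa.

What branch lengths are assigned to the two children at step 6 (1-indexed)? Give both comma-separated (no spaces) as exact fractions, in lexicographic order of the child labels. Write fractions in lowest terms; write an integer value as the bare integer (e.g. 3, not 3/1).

21/16,147/16

iteration 1: select B,T (d=2, Q=-267); attach at lengths (23/12, 1/12); label the merged cluster BT
  updated: d(BT,H)=51/2, d(BT,J)=25/2, d(BT,L)=31, d(BT,Q)=49/2, d(BT,W)=55/2, d(BT,X)=21/2
iteration 2: select Q,W (d=6, Q=-209); attach at lengths (14/5, 16/5); label the merged cluster QW
  updated: d(BT,QW)=23, d(H,QW)=6, d(J,QW)=57/2, d(L,QW)=29, d(QW,X)=12
iteration 3: select H,QW (d=6, Q=-148); attach at lengths (-1/8, 49/8); label the merged cluster HQW
  updated: d(BT,HQW)=85/4, d(HQW,J)=49/4, d(HQW,L)=39/2, d(HQW,X)=15
iteration 4: select L,X (d=2, Q=-95); attach at lengths (6, -4); label the merged cluster LX
  updated: d(BT,LX)=79/4, d(HQW,LX)=65/4, d(J,LX)=19/2
iteration 5: select BT,J (d=25/2, Q=-251/4); attach at lengths (177/16, 23/16); label the merged cluster BJT
  updated: d(BJT,HQW)=21/2, d(BJT,LX)=67/8
iteration 6: select BJT,HQW (d=21/2, Q=-281/8); attach at lengths (21/16, 147/16); label the merged cluster BHJQTW
  updated: d(BHJQTW,LX)=113/16
iteration 7: select BHJQTW,LX (d=113/16); attach at lengths (113/32, 113/32); label the merged cluster BHJLQTWX
final tree: ((((B:23/12,T:1/12):177/16,J:23/16):21/16,(H:-1/8,(Q:14/5,W:16/5):49/8):147/16):113/32,(L:6,X:-4):113/32)
total length: 737/16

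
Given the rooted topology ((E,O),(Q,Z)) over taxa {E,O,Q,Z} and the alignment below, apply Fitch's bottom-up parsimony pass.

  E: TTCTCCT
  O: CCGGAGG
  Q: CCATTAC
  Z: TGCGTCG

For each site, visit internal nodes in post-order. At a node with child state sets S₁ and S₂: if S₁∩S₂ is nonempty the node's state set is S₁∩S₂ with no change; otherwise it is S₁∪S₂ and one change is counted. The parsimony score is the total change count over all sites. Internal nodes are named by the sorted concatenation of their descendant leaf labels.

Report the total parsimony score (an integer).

[col 0] EO: children E:{T}, O:{C} ∪→ {C,T}; cost 1
[col 0] QZ: children Q:{C}, Z:{T} ∪→ {C,T}; cost 1
[col 0] EOQZ: children EO:{C,T}, QZ:{C,T} ∩→ {C,T}; cost 0
[col 1] EO: children E:{T}, O:{C} ∪→ {C,T}; cost 1
[col 1] QZ: children Q:{C}, Z:{G} ∪→ {C,G}; cost 1
[col 1] EOQZ: children EO:{C,T}, QZ:{C,G} ∩→ {C}; cost 0
[col 2] EO: children E:{C}, O:{G} ∪→ {C,G}; cost 1
[col 2] QZ: children Q:{A}, Z:{C} ∪→ {A,C}; cost 1
[col 2] EOQZ: children EO:{C,G}, QZ:{A,C} ∩→ {C}; cost 0
[col 3] EO: children E:{T}, O:{G} ∪→ {G,T}; cost 1
[col 3] QZ: children Q:{T}, Z:{G} ∪→ {G,T}; cost 1
[col 3] EOQZ: children EO:{G,T}, QZ:{G,T} ∩→ {G,T}; cost 0
[col 4] EO: children E:{C}, O:{A} ∪→ {A,C}; cost 1
[col 4] QZ: children Q:{T}, Z:{T} ∩→ {T}; cost 0
[col 4] EOQZ: children EO:{A,C}, QZ:{T} ∪→ {A,C,T}; cost 1
[col 5] EO: children E:{C}, O:{G} ∪→ {C,G}; cost 1
[col 5] QZ: children Q:{A}, Z:{C} ∪→ {A,C}; cost 1
[col 5] EOQZ: children EO:{C,G}, QZ:{A,C} ∩→ {C}; cost 0
[col 6] EO: children E:{T}, O:{G} ∪→ {G,T}; cost 1
[col 6] QZ: children Q:{C}, Z:{G} ∪→ {C,G}; cost 1
[col 6] EOQZ: children EO:{G,T}, QZ:{C,G} ∩→ {G}; cost 0
per-site changes: [2, 2, 2, 2, 2, 2, 2]; total = 14

14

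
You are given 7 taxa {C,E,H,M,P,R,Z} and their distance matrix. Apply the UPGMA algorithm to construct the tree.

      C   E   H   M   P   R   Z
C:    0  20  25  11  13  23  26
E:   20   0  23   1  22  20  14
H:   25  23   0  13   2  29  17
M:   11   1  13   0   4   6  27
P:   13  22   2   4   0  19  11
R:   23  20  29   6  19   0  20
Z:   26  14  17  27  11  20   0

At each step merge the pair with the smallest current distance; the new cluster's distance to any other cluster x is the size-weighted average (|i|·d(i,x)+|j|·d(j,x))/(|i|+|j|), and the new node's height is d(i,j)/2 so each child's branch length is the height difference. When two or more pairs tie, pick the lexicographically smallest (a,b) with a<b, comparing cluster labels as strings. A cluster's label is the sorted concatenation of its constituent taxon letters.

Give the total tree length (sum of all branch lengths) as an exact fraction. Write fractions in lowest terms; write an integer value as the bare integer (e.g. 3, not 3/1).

iteration 1: select E,M (d=1); attach at lengths (1/2, 1/2); label the merged cluster EM
  updated: d(C,EM)=31/2, d(EM,H)=18, d(EM,P)=13, d(EM,R)=13, d(EM,Z)=41/2
iteration 2: select H,P (d=2); attach at lengths (1, 1); label the merged cluster HP
  updated: d(C,HP)=19, d(EM,HP)=31/2, d(HP,R)=24, d(HP,Z)=14
iteration 3: select EM,R (d=13); attach at lengths (6, 13/2); label the merged cluster EMR
  updated: d(C,EMR)=18, d(EMR,HP)=55/3, d(EMR,Z)=61/3
iteration 4: select HP,Z (d=14); attach at lengths (6, 7); label the merged cluster HPZ
  updated: d(C,HPZ)=64/3, d(EMR,HPZ)=19
iteration 5: select C,EMR (d=18); attach at lengths (9, 5/2); label the merged cluster CEMR
  updated: d(CEMR,HPZ)=235/12
iteration 6: select CEMR,HPZ (d=235/12); attach at lengths (19/24, 67/24); label the merged cluster CEHMPRZ
final tree: ((C:9,((E:1/2,M:1/2):6,R:13/2):5/2):19/24,((H:1,P:1):6,Z:7):67/24)
total length: 523/12

523/12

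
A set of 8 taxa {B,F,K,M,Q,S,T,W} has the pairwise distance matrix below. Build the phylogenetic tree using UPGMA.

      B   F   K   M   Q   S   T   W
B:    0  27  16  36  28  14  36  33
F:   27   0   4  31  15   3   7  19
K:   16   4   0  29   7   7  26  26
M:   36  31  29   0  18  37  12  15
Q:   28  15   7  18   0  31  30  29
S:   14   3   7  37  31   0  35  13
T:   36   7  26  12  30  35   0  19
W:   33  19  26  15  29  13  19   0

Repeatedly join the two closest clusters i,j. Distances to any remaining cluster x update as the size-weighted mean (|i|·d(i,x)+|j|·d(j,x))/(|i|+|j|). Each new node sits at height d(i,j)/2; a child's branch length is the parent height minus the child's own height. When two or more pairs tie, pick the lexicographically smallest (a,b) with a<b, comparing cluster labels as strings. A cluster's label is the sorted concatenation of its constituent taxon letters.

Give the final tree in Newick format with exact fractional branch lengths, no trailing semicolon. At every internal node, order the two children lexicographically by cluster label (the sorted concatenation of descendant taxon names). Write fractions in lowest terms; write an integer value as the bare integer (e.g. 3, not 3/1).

step 1: merge (F,S) at d=3; branch lengths F→3/2, S→3/2; new cluster FS
  updated: d(B,FS)=41/2, d(FS,K)=11/2, d(FS,M)=34, d(FS,Q)=23, d(FS,T)=21, d(FS,W)=16
step 2: merge (FS,K) at d=11/2; branch lengths FS→5/4, K→11/4; new cluster FKS
  updated: d(B,FKS)=19, d(FKS,M)=97/3, d(FKS,Q)=53/3, d(FKS,T)=68/3, d(FKS,W)=58/3
step 3: merge (M,T) at d=12; branch lengths M→6, T→6; new cluster MT
  updated: d(B,MT)=36, d(FKS,MT)=55/2, d(MT,Q)=24, d(MT,W)=17
step 4: merge (MT,W) at d=17; branch lengths MT→5/2, W→17/2; new cluster MTW
  updated: d(B,MTW)=35, d(FKS,MTW)=223/9, d(MTW,Q)=77/3
step 5: merge (FKS,Q) at d=53/3; branch lengths FKS→73/12, Q→53/6; new cluster FKQS
  updated: d(B,FKQS)=85/4, d(FKQS,MTW)=25
step 6: merge (B,FKQS) at d=85/4; branch lengths B→85/8, FKQS→43/24; new cluster BFKQS
  updated: d(BFKQS,MTW)=27
step 7: merge (BFKQS,MTW) at d=27; branch lengths BFKQS→23/8, MTW→5; new cluster BFKMQSTW
final tree: ((B:85/8,(((F:3/2,S:3/2):5/4,K:11/4):73/12,Q:53/6):43/24):23/8,((M:6,T:6):5/2,W:17/2):5)
total length: 1565/24

((B:85/8,(((F:3/2,S:3/2):5/4,K:11/4):73/12,Q:53/6):43/24):23/8,((M:6,T:6):5/2,W:17/2):5)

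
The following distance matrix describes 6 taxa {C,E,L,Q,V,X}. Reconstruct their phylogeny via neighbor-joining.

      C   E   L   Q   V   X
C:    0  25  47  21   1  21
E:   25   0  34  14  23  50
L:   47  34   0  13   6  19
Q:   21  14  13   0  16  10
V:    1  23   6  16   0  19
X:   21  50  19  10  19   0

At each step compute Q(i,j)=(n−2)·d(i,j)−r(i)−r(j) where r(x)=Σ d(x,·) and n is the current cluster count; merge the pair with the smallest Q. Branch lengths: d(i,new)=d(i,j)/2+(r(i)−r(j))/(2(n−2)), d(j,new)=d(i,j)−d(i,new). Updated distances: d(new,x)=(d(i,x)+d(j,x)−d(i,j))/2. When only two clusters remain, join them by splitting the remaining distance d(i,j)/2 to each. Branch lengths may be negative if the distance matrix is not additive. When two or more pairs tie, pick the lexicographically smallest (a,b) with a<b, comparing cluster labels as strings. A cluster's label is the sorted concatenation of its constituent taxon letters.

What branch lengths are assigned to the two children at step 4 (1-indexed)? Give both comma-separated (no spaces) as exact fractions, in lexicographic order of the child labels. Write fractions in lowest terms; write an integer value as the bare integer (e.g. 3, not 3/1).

71/16,145/16

1. join C+V (d=1, Q=-176) ⇒ CV; edges |C|=27/4, |V|=-23/4
  updated: d(CV,E)=47/2, d(CV,L)=26, d(CV,Q)=18, d(CV,X)=39/2
2. join CV+E (d=47/2, Q=-138) ⇒ CEV; edges |CV|=6, |E|=35/2
  updated: d(CEV,L)=73/4, d(CEV,Q)=17/4, d(CEV,X)=23
3. join CEV+Q (d=17/4, Q=-257/4) ⇒ CEQV; edges |CEV|=107/16, |Q|=-39/16
  updated: d(CEQV,L)=27/2, d(CEQV,X)=115/8
4. join CEQV+L (d=27/2, Q=-375/8) ⇒ CELQV; edges |CEQV|=71/16, |L|=145/16
  updated: d(CELQV,X)=159/16
5. join CELQV+X (d=159/16) ⇒ CELQVX; edges |CELQV|=159/32, |X|=159/32
final tree: (((((C:27/4,V:-23/4):6,E:35/2):107/16,Q:-39/16):71/16,L:145/16):159/32,X:159/32)
total length: 835/16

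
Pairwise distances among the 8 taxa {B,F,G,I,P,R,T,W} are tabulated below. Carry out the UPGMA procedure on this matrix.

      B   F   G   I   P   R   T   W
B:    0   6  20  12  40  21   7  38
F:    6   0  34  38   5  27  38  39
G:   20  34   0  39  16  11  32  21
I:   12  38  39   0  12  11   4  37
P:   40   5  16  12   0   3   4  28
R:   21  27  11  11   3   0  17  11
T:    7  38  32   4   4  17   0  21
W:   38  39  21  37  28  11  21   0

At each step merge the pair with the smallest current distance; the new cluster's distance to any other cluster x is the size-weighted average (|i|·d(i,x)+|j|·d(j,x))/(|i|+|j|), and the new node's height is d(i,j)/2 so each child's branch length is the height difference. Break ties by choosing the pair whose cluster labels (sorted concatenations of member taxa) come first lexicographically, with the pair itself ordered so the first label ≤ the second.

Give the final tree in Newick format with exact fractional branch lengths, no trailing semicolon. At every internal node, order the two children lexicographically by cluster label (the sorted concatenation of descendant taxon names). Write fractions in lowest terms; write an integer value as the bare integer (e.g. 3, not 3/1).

(((B:3,F:3):35/4,((I:2,T:2):7/2,(P:3/2,R:3/2):4):25/4):11/6,(G:21/2,W:21/2):37/12)

1. join P+R (d=3) ⇒ PR; edges |P|=3/2, |R|=3/2
  updated: d(B,PR)=61/2, d(F,PR)=16, d(G,PR)=27/2, d(I,PR)=23/2, d(PR,T)=21/2, d(PR,W)=39/2
2. join I+T (d=4) ⇒ IT; edges |I|=2, |T|=2
  updated: d(B,IT)=19/2, d(F,IT)=38, d(G,IT)=71/2, d(IT,PR)=11, d(IT,W)=29
3. join B+F (d=6) ⇒ BF; edges |B|=3, |F|=3
  updated: d(BF,G)=27, d(BF,IT)=95/4, d(BF,PR)=93/4, d(BF,W)=77/2
4. join IT+PR (d=11) ⇒ IPRT; edges |IT|=7/2, |PR|=4
  updated: d(BF,IPRT)=47/2, d(G,IPRT)=49/2, d(IPRT,W)=97/4
5. join G+W (d=21) ⇒ GW; edges |G|=21/2, |W|=21/2
  updated: d(BF,GW)=131/4, d(GW,IPRT)=195/8
6. join BF+IPRT (d=47/2) ⇒ BFIPRT; edges |BF|=35/4, |IPRT|=25/4
  updated: d(BFIPRT,GW)=163/6
7. join BFIPRT+GW (d=163/6) ⇒ BFGIPRTW; edges |BFIPRT|=11/6, |GW|=37/12
final tree: (((B:3,F:3):35/4,((I:2,T:2):7/2,(P:3/2,R:3/2):4):25/4):11/6,(G:21/2,W:21/2):37/12)
total length: 737/12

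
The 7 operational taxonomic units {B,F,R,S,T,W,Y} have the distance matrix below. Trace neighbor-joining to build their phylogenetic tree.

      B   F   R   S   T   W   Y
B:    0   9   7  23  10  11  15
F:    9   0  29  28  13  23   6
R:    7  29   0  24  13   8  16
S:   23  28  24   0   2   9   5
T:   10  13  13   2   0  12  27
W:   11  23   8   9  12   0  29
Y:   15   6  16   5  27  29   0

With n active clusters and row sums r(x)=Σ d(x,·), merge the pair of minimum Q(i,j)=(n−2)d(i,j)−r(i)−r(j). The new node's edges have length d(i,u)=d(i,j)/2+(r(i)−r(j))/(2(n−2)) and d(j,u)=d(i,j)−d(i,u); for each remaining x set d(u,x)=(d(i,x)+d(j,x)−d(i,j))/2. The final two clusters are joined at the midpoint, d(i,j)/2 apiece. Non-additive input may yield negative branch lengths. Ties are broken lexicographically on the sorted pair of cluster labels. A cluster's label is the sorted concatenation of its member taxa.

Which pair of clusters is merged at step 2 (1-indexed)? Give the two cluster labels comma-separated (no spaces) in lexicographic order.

step 1: merge (F,Y) at d=6, Q=-176; branch lengths F→4, Y→2; new cluster FY
  updated: d(B,FY)=9, d(FY,R)=39/2, d(FY,S)=27/2, d(FY,T)=17, d(FY,W)=23
step 2: merge (S,T) at d=2, Q=-235/2; branch lengths S→51/16, T→-19/16; new cluster ST
  updated: d(B,ST)=31/2, d(FY,ST)=57/4, d(R,ST)=35/2, d(ST,W)=19/2
step 3: merge (B,FY) at d=9, Q=-325/4; branch lengths B→5/8, FY→67/8; new cluster BFY
  updated: d(BFY,R)=35/4, d(BFY,ST)=83/8, d(BFY,W)=25/2
step 4: merge (BFY,R) at d=35/4, Q=-387/8; branch lengths BFY→119/32, R→161/32; new cluster BFRY
  updated: d(BFRY,ST)=153/16, d(BFRY,W)=47/8
step 5: merge (BFRY,ST) at d=153/16, Q=-399/16; branch lengths BFRY→95/32, ST→211/32; new cluster BFRSTY
  updated: d(BFRSTY,W)=93/32
step 6: merge (BFRSTY,W) at d=93/32; branch lengths BFRSTY→93/64, W→93/64; new cluster BFRSTWY
final tree: ((((B:5/8,(F:4,Y:2):67/8):119/32,R:161/32):95/32,(S:51/16,T:-19/16):211/32):93/64,W:93/64)
total length: 1223/32

S,T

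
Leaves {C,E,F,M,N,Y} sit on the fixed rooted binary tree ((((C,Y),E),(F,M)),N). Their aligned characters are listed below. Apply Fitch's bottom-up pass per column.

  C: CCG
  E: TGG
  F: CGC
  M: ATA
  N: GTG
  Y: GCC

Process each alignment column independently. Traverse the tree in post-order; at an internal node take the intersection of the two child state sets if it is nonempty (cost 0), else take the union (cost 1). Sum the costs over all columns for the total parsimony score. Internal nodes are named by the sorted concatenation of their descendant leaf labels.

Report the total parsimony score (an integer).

10

[col 0] CY: children C:{C}, Y:{G} ∪→ {C,G}; cost 1
[col 0] CEY: children CY:{C,G}, E:{T} ∪→ {C,G,T}; cost 1
[col 0] FM: children F:{C}, M:{A} ∪→ {A,C}; cost 1
[col 0] CEFMY: children CEY:{C,G,T}, FM:{A,C} ∩→ {C}; cost 0
[col 0] CEFMNY: children CEFMY:{C}, N:{G} ∪→ {C,G}; cost 1
[col 1] CY: children C:{C}, Y:{C} ∩→ {C}; cost 0
[col 1] CEY: children CY:{C}, E:{G} ∪→ {C,G}; cost 1
[col 1] FM: children F:{G}, M:{T} ∪→ {G,T}; cost 1
[col 1] CEFMY: children CEY:{C,G}, FM:{G,T} ∩→ {G}; cost 0
[col 1] CEFMNY: children CEFMY:{G}, N:{T} ∪→ {G,T}; cost 1
[col 2] CY: children C:{G}, Y:{C} ∪→ {C,G}; cost 1
[col 2] CEY: children CY:{C,G}, E:{G} ∩→ {G}; cost 0
[col 2] FM: children F:{C}, M:{A} ∪→ {A,C}; cost 1
[col 2] CEFMY: children CEY:{G}, FM:{A,C} ∪→ {A,C,G}; cost 1
[col 2] CEFMNY: children CEFMY:{A,C,G}, N:{G} ∩→ {G}; cost 0
per-site changes: [4, 3, 3]; total = 10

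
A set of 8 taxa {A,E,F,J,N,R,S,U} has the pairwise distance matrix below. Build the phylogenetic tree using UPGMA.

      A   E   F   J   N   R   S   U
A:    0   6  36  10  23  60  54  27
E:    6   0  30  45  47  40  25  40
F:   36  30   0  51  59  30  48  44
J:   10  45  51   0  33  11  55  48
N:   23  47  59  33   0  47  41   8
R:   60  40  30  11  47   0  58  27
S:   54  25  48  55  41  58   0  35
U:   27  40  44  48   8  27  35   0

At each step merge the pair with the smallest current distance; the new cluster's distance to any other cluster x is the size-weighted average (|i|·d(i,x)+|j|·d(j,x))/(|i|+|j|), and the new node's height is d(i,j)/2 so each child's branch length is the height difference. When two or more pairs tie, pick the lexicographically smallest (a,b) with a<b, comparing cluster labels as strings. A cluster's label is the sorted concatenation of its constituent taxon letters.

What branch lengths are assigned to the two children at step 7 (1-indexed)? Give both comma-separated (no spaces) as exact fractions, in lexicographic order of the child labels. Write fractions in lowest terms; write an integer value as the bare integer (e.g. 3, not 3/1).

3/2,13/6

1. join A+E (d=6) ⇒ AE; edges |A|=3, |E|=3
  updated: d(AE,F)=33, d(AE,J)=55/2, d(AE,N)=35, d(AE,R)=50, d(AE,S)=79/2, d(AE,U)=67/2
2. join N+U (d=8) ⇒ NU; edges |N|=4, |U|=4
  updated: d(AE,NU)=137/4, d(F,NU)=103/2, d(J,NU)=81/2, d(NU,R)=37, d(NU,S)=38
3. join J+R (d=11) ⇒ JR; edges |J|=11/2, |R|=11/2
  updated: d(AE,JR)=155/4, d(F,JR)=81/2, d(JR,NU)=155/4, d(JR,S)=113/2
4. join AE+F (d=33) ⇒ AEF; edges |AE|=27/2, |F|=33/2
  updated: d(AEF,JR)=118/3, d(AEF,NU)=40, d(AEF,S)=127/3
5. join NU+S (d=38) ⇒ NSU; edges |NU|=15, |S|=19
  updated: d(AEF,NSU)=367/9, d(JR,NSU)=134/3
6. join AEF+JR (d=118/3) ⇒ AEFJR; edges |AEF|=19/6, |JR|=85/6
  updated: d(AEFJR,NSU)=127/3
7. join AEFJR+NSU (d=127/3) ⇒ AEFJNRSU; edges |AEFJR|=3/2, |NSU|=13/6
final tree: ((((A:3,E:3):27/2,F:33/2):19/6,(J:11/2,R:11/2):85/6):3/2,((N:4,U:4):15,S:19):13/6)
total length: 110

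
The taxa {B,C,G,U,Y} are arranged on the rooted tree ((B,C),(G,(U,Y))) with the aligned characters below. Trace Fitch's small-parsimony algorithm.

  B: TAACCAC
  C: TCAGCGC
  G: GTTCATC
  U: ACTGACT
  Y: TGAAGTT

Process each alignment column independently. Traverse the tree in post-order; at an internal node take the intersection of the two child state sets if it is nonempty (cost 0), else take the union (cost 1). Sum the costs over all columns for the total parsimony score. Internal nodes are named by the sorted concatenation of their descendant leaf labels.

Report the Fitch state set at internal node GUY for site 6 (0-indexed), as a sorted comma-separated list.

C,T

site 0, node BC: B={T} ∩ C={T} → {T} (+0)
site 0, node UY: U={A} ∪ Y={T} → {A,T} (+1)
site 0, node GUY: G={G} ∪ UY={A,T} → {A,G,T} (+1)
site 0, node BCGUY: BC={T} ∩ GUY={A,G,T} → {T} (+0)
site 1, node BC: B={A} ∪ C={C} → {A,C} (+1)
site 1, node UY: U={C} ∪ Y={G} → {C,G} (+1)
site 1, node GUY: G={T} ∪ UY={C,G} → {C,G,T} (+1)
site 1, node BCGUY: BC={A,C} ∩ GUY={C,G,T} → {C} (+0)
site 2, node BC: B={A} ∩ C={A} → {A} (+0)
site 2, node UY: U={T} ∪ Y={A} → {A,T} (+1)
site 2, node GUY: G={T} ∩ UY={A,T} → {T} (+0)
site 2, node BCGUY: BC={A} ∪ GUY={T} → {A,T} (+1)
site 3, node BC: B={C} ∪ C={G} → {C,G} (+1)
site 3, node UY: U={G} ∪ Y={A} → {A,G} (+1)
site 3, node GUY: G={C} ∪ UY={A,G} → {A,C,G} (+1)
site 3, node BCGUY: BC={C,G} ∩ GUY={A,C,G} → {C,G} (+0)
site 4, node BC: B={C} ∩ C={C} → {C} (+0)
site 4, node UY: U={A} ∪ Y={G} → {A,G} (+1)
site 4, node GUY: G={A} ∩ UY={A,G} → {A} (+0)
site 4, node BCGUY: BC={C} ∪ GUY={A} → {A,C} (+1)
site 5, node BC: B={A} ∪ C={G} → {A,G} (+1)
site 5, node UY: U={C} ∪ Y={T} → {C,T} (+1)
site 5, node GUY: G={T} ∩ UY={C,T} → {T} (+0)
site 5, node BCGUY: BC={A,G} ∪ GUY={T} → {A,G,T} (+1)
site 6, node BC: B={C} ∩ C={C} → {C} (+0)
site 6, node UY: U={T} ∩ Y={T} → {T} (+0)
site 6, node GUY: G={C} ∪ UY={T} → {C,T} (+1)
site 6, node BCGUY: BC={C} ∩ GUY={C,T} → {C} (+0)
per-site changes: [2, 3, 2, 3, 2, 3, 1]; total = 16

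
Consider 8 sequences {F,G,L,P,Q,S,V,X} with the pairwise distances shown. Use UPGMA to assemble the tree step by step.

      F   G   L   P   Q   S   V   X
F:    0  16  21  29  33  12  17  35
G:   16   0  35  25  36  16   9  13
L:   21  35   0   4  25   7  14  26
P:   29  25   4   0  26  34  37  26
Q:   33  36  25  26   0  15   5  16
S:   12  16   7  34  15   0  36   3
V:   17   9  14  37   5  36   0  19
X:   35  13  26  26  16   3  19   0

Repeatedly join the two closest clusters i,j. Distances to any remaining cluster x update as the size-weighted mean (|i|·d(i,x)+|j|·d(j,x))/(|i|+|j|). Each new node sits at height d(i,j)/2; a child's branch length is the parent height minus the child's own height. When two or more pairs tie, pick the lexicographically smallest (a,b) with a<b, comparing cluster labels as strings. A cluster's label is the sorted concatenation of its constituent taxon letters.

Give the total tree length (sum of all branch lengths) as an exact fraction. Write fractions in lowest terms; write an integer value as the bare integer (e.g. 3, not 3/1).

2903/48

step 1: merge (S,X) at d=3; branch lengths S→3/2, X→3/2; new cluster SX
  updated: d(F,SX)=47/2, d(G,SX)=29/2, d(L,SX)=33/2, d(P,SX)=30, d(Q,SX)=31/2, d(SX,V)=55/2
step 2: merge (L,P) at d=4; branch lengths L→2, P→2; new cluster LP
  updated: d(F,LP)=25, d(G,LP)=30, d(LP,Q)=51/2, d(LP,SX)=93/4, d(LP,V)=51/2
step 3: merge (Q,V) at d=5; branch lengths Q→5/2, V→5/2; new cluster QV
  updated: d(F,QV)=25, d(G,QV)=45/2, d(LP,QV)=51/2, d(QV,SX)=43/2
step 4: merge (G,SX) at d=29/2; branch lengths G→29/4, SX→23/4; new cluster GSX
  updated: d(F,GSX)=21, d(GSX,LP)=51/2, d(GSX,QV)=131/6
step 5: merge (F,GSX) at d=21; branch lengths F→21/2, GSX→13/4; new cluster FGSX
  updated: d(FGSX,LP)=203/8, d(FGSX,QV)=181/8
step 6: merge (FGSX,QV) at d=181/8; branch lengths FGSX→13/16, QV→141/16; new cluster FGQSVX
  updated: d(FGQSVX,LP)=305/12
step 7: merge (FGQSVX,LP) at d=305/12; branch lengths FGQSVX→67/48, LP→257/24; new cluster FGLPQSVX
final tree: (((F:21/2,(G:29/4,(S:3/2,X:3/2):23/4):13/4):13/16,(Q:5/2,V:5/2):141/16):67/48,(L:2,P:2):257/24)
total length: 2903/48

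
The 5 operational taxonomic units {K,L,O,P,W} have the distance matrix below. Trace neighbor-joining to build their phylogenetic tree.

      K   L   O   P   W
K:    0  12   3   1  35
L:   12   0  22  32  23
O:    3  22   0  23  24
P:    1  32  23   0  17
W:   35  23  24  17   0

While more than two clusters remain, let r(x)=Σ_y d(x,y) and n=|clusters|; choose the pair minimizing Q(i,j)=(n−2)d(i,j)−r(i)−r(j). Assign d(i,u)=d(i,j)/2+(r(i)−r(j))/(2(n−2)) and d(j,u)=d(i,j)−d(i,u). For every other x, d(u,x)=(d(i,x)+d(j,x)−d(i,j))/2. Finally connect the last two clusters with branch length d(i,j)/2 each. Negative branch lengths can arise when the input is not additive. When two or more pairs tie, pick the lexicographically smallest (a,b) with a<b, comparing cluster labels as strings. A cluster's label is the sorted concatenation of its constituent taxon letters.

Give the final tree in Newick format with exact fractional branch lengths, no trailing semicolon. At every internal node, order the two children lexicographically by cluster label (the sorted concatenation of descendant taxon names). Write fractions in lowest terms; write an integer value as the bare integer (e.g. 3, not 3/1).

step 1: merge (K,P) at d=1, Q=-121; branch lengths K→-19/6, P→25/6; new cluster KP
  updated: d(KP,L)=43/2, d(KP,O)=25/2, d(KP,W)=51/2
step 2: merge (KP,O) at d=25/2, Q=-93; branch lengths KP→13/2, O→6; new cluster KOP
  updated: d(KOP,L)=31/2, d(KOP,W)=37/2
step 3: merge (KOP,L) at d=31/2, Q=-57; branch lengths KOP→11/2, L→10; new cluster KLOP
  updated: d(KLOP,W)=13
step 4: merge (KLOP,W) at d=13; branch lengths KLOP→13/2, W→13/2; new cluster KLOPW
final tree: ((((K:-19/6,P:25/6):13/2,O:6):11/2,L:10):13/2,W:13/2)
total length: 42

((((K:-19/6,P:25/6):13/2,O:6):11/2,L:10):13/2,W:13/2)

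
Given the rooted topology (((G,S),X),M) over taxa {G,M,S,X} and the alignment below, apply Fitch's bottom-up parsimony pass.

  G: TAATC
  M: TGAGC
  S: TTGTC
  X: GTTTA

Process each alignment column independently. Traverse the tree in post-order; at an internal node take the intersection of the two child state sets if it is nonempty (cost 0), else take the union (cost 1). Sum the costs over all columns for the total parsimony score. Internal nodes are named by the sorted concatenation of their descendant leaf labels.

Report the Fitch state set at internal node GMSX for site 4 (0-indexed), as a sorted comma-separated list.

[col 0] GS: children G:{T}, S:{T} ∩→ {T}; cost 0
[col 0] GSX: children GS:{T}, X:{G} ∪→ {G,T}; cost 1
[col 0] GMSX: children GSX:{G,T}, M:{T} ∩→ {T}; cost 0
[col 1] GS: children G:{A}, S:{T} ∪→ {A,T}; cost 1
[col 1] GSX: children GS:{A,T}, X:{T} ∩→ {T}; cost 0
[col 1] GMSX: children GSX:{T}, M:{G} ∪→ {G,T}; cost 1
[col 2] GS: children G:{A}, S:{G} ∪→ {A,G}; cost 1
[col 2] GSX: children GS:{A,G}, X:{T} ∪→ {A,G,T}; cost 1
[col 2] GMSX: children GSX:{A,G,T}, M:{A} ∩→ {A}; cost 0
[col 3] GS: children G:{T}, S:{T} ∩→ {T}; cost 0
[col 3] GSX: children GS:{T}, X:{T} ∩→ {T}; cost 0
[col 3] GMSX: children GSX:{T}, M:{G} ∪→ {G,T}; cost 1
[col 4] GS: children G:{C}, S:{C} ∩→ {C}; cost 0
[col 4] GSX: children GS:{C}, X:{A} ∪→ {A,C}; cost 1
[col 4] GMSX: children GSX:{A,C}, M:{C} ∩→ {C}; cost 0
per-site changes: [1, 2, 2, 1, 1]; total = 7

C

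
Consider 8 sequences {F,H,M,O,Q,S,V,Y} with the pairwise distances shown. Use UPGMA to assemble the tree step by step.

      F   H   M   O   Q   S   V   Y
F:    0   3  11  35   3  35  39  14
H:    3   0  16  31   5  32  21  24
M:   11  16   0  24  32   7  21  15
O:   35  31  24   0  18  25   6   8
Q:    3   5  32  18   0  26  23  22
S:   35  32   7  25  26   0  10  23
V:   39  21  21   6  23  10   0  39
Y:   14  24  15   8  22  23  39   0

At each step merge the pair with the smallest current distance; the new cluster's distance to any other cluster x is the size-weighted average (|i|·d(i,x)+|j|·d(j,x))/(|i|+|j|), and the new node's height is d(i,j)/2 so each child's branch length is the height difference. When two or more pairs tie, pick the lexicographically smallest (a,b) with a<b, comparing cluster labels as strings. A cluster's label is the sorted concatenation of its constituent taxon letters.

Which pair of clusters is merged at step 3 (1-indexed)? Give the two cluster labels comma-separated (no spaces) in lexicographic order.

O,V

1. join F+H (d=3) ⇒ FH; edges |F|=3/2, |H|=3/2
  updated: d(FH,M)=27/2, d(FH,O)=33, d(FH,Q)=4, d(FH,S)=67/2, d(FH,V)=30, d(FH,Y)=19
2. join FH+Q (d=4) ⇒ FHQ; edges |FH|=1/2, |Q|=2
  updated: d(FHQ,M)=59/3, d(FHQ,O)=28, d(FHQ,S)=31, d(FHQ,V)=83/3, d(FHQ,Y)=20
3. join O+V (d=6) ⇒ OV; edges |O|=3, |V|=3
  updated: d(FHQ,OV)=167/6, d(M,OV)=45/2, d(OV,S)=35/2, d(OV,Y)=47/2
4. join M+S (d=7) ⇒ MS; edges |M|=7/2, |S|=7/2
  updated: d(FHQ,MS)=76/3, d(MS,OV)=20, d(MS,Y)=19
5. join MS+Y (d=19) ⇒ MSY; edges |MS|=6, |Y|=19/2
  updated: d(FHQ,MSY)=212/9, d(MSY,OV)=127/6
6. join MSY+OV (d=127/6) ⇒ MOSVY; edges |MSY|=13/12, |OV|=91/12
  updated: d(FHQ,MOSVY)=379/15
7. join FHQ+MOSVY (d=379/15) ⇒ FHMOQSVY; edges |FHQ|=319/30, |MOSVY|=41/20
final tree: (((F:3/2,H:3/2):1/2,Q:2):319/30,(((M:7/2,S:7/2):6,Y:19/2):13/12,(O:3,V:3):91/12):41/20)
total length: 1107/20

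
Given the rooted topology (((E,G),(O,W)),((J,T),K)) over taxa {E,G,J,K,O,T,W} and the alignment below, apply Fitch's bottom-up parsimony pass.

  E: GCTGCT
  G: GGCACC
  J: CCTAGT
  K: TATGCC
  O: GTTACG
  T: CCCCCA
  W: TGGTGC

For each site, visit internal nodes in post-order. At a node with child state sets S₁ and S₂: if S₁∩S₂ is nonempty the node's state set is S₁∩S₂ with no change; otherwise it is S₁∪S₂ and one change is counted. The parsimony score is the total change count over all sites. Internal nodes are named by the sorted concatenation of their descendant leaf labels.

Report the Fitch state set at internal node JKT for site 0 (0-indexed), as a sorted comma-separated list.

C,T

site 0, node EG: E={G} ∩ G={G} → {G} (+0)
site 0, node OW: O={G} ∪ W={T} → {G,T} (+1)
site 0, node EGOW: EG={G} ∩ OW={G,T} → {G} (+0)
site 0, node JT: J={C} ∩ T={C} → {C} (+0)
site 0, node JKT: JT={C} ∪ K={T} → {C,T} (+1)
site 0, node EGJKOTW: EGOW={G} ∪ JKT={C,T} → {C,G,T} (+1)
site 1, node EG: E={C} ∪ G={G} → {C,G} (+1)
site 1, node OW: O={T} ∪ W={G} → {G,T} (+1)
site 1, node EGOW: EG={C,G} ∩ OW={G,T} → {G} (+0)
site 1, node JT: J={C} ∩ T={C} → {C} (+0)
site 1, node JKT: JT={C} ∪ K={A} → {A,C} (+1)
site 1, node EGJKOTW: EGOW={G} ∪ JKT={A,C} → {A,C,G} (+1)
site 2, node EG: E={T} ∪ G={C} → {C,T} (+1)
site 2, node OW: O={T} ∪ W={G} → {G,T} (+1)
site 2, node EGOW: EG={C,T} ∩ OW={G,T} → {T} (+0)
site 2, node JT: J={T} ∪ T={C} → {C,T} (+1)
site 2, node JKT: JT={C,T} ∩ K={T} → {T} (+0)
site 2, node EGJKOTW: EGOW={T} ∩ JKT={T} → {T} (+0)
site 3, node EG: E={G} ∪ G={A} → {A,G} (+1)
site 3, node OW: O={A} ∪ W={T} → {A,T} (+1)
site 3, node EGOW: EG={A,G} ∩ OW={A,T} → {A} (+0)
site 3, node JT: J={A} ∪ T={C} → {A,C} (+1)
site 3, node JKT: JT={A,C} ∪ K={G} → {A,C,G} (+1)
site 3, node EGJKOTW: EGOW={A} ∩ JKT={A,C,G} → {A} (+0)
site 4, node EG: E={C} ∩ G={C} → {C} (+0)
site 4, node OW: O={C} ∪ W={G} → {C,G} (+1)
site 4, node EGOW: EG={C} ∩ OW={C,G} → {C} (+0)
site 4, node JT: J={G} ∪ T={C} → {C,G} (+1)
site 4, node JKT: JT={C,G} ∩ K={C} → {C} (+0)
site 4, node EGJKOTW: EGOW={C} ∩ JKT={C} → {C} (+0)
site 5, node EG: E={T} ∪ G={C} → {C,T} (+1)
site 5, node OW: O={G} ∪ W={C} → {C,G} (+1)
site 5, node EGOW: EG={C,T} ∩ OW={C,G} → {C} (+0)
site 5, node JT: J={T} ∪ T={A} → {A,T} (+1)
site 5, node JKT: JT={A,T} ∪ K={C} → {A,C,T} (+1)
site 5, node EGJKOTW: EGOW={C} ∩ JKT={A,C,T} → {C} (+0)
per-site changes: [3, 4, 3, 4, 2, 4]; total = 20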